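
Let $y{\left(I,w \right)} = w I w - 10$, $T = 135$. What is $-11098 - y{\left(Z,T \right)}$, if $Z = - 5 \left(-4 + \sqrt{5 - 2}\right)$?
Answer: $-375588 + 91125 \sqrt{3} \approx -2.1776 \cdot 10^{5}$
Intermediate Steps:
$Z = 20 - 5 \sqrt{3}$ ($Z = - 5 \left(-4 + \sqrt{3}\right) = 20 - 5 \sqrt{3} \approx 11.34$)
$y{\left(I,w \right)} = -10 + I w^{2}$ ($y{\left(I,w \right)} = I w w - 10 = I w^{2} - 10 = -10 + I w^{2}$)
$-11098 - y{\left(Z,T \right)} = -11098 - \left(-10 + \left(20 - 5 \sqrt{3}\right) 135^{2}\right) = -11098 - \left(-10 + \left(20 - 5 \sqrt{3}\right) 18225\right) = -11098 - \left(-10 + \left(364500 - 91125 \sqrt{3}\right)\right) = -11098 - \left(364490 - 91125 \sqrt{3}\right) = -375588 + 91125 \sqrt{3}$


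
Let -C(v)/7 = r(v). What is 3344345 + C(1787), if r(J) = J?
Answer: 3331836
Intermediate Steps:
C(v) = -7*v
3344345 + C(1787) = 3344345 - 7*1787 = 3344345 - 12509 = 3331836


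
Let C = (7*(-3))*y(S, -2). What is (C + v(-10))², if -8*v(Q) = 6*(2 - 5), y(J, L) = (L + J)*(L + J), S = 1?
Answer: 5625/16 ≈ 351.56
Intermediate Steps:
y(J, L) = (J + L)² (y(J, L) = (J + L)*(J + L) = (J + L)²)
v(Q) = 9/4 (v(Q) = -3*(2 - 5)/4 = -3*(-3)/4 = -⅛*(-18) = 9/4)
C = -21 (C = (7*(-3))*(1 - 2)² = -21*(-1)² = -21*1 = -21)
(C + v(-10))² = (-21 + 9/4)² = (-75/4)² = 5625/16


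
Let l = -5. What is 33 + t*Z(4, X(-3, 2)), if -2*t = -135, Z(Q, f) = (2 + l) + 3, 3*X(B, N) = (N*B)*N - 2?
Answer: 33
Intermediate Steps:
X(B, N) = -2/3 + B*N**2/3 (X(B, N) = ((N*B)*N - 2)/3 = ((B*N)*N - 2)/3 = (B*N**2 - 2)/3 = (-2 + B*N**2)/3 = -2/3 + B*N**2/3)
Z(Q, f) = 0 (Z(Q, f) = (2 - 5) + 3 = -3 + 3 = 0)
t = 135/2 (t = -1/2*(-135) = 135/2 ≈ 67.500)
33 + t*Z(4, X(-3, 2)) = 33 + (135/2)*0 = 33 + 0 = 33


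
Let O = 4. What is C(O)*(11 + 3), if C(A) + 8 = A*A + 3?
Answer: 154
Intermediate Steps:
C(A) = -5 + A**2 (C(A) = -8 + (A*A + 3) = -8 + (A**2 + 3) = -8 + (3 + A**2) = -5 + A**2)
C(O)*(11 + 3) = (-5 + 4**2)*(11 + 3) = (-5 + 16)*14 = 11*14 = 154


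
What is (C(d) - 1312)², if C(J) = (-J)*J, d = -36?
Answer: 6801664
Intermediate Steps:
C(J) = -J²
(C(d) - 1312)² = (-1*(-36)² - 1312)² = (-1*1296 - 1312)² = (-1296 - 1312)² = (-2608)² = 6801664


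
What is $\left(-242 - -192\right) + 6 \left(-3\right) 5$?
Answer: $-140$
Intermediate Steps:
$\left(-242 - -192\right) + 6 \left(-3\right) 5 = \left(-242 + 192\right) - 90 = -50 - 90 = -140$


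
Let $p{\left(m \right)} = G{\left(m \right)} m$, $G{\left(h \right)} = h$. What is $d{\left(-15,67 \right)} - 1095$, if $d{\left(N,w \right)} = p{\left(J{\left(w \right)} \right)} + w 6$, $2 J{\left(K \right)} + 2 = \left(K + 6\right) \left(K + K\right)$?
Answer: $23911407$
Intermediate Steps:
$J{\left(K \right)} = -1 + K \left(6 + K\right)$ ($J{\left(K \right)} = -1 + \frac{\left(K + 6\right) \left(K + K\right)}{2} = -1 + \frac{\left(6 + K\right) 2 K}{2} = -1 + \frac{2 K \left(6 + K\right)}{2} = -1 + K \left(6 + K\right)$)
$p{\left(m \right)} = m^{2}$ ($p{\left(m \right)} = m m = m^{2}$)
$d{\left(N,w \right)} = \left(-1 + w^{2} + 6 w\right)^{2} + 6 w$ ($d{\left(N,w \right)} = \left(-1 + w^{2} + 6 w\right)^{2} + w 6 = \left(-1 + w^{2} + 6 w\right)^{2} + 6 w$)
$d{\left(-15,67 \right)} - 1095 = \left(\left(-1 + 67^{2} + 6 \cdot 67\right)^{2} + 6 \cdot 67\right) - 1095 = \left(\left(-1 + 4489 + 402\right)^{2} + 402\right) - 1095 = \left(4890^{2} + 402\right) - 1095 = \left(23912100 + 402\right) - 1095 = 23912502 - 1095 = 23911407$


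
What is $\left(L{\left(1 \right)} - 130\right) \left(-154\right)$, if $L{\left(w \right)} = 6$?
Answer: $19096$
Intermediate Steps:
$\left(L{\left(1 \right)} - 130\right) \left(-154\right) = \left(6 - 130\right) \left(-154\right) = \left(-124\right) \left(-154\right) = 19096$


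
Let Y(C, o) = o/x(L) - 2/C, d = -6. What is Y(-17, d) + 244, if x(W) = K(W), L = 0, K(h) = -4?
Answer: 8351/34 ≈ 245.62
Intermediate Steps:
x(W) = -4
Y(C, o) = -2/C - o/4 (Y(C, o) = o/(-4) - 2/C = o*(-¼) - 2/C = -o/4 - 2/C = -2/C - o/4)
Y(-17, d) + 244 = (-2/(-17) - ¼*(-6)) + 244 = (-2*(-1/17) + 3/2) + 244 = (2/17 + 3/2) + 244 = 55/34 + 244 = 8351/34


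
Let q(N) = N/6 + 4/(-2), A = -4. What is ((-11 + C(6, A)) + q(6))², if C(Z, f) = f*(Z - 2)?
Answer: 784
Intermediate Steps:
C(Z, f) = f*(-2 + Z)
q(N) = -2 + N/6 (q(N) = N*(⅙) + 4*(-½) = N/6 - 2 = -2 + N/6)
((-11 + C(6, A)) + q(6))² = ((-11 - 4*(-2 + 6)) + (-2 + (⅙)*6))² = ((-11 - 4*4) + (-2 + 1))² = ((-11 - 16) - 1)² = (-27 - 1)² = (-28)² = 784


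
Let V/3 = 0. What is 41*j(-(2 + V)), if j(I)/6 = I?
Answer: -492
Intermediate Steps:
V = 0 (V = 3*0 = 0)
j(I) = 6*I
41*j(-(2 + V)) = 41*(6*(-(2 + 0))) = 41*(6*(-1*2)) = 41*(6*(-2)) = 41*(-12) = -492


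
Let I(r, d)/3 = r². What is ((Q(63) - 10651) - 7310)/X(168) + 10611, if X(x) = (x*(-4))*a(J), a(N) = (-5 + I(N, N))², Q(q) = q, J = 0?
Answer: 29713783/2800 ≈ 10612.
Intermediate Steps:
I(r, d) = 3*r²
a(N) = (-5 + 3*N²)²
X(x) = -100*x (X(x) = (x*(-4))*(-5 + 3*0²)² = (-4*x)*(-5 + 3*0)² = (-4*x)*(-5 + 0)² = -4*x*(-5)² = -4*x*25 = -100*x)
((Q(63) - 10651) - 7310)/X(168) + 10611 = ((63 - 10651) - 7310)/((-100*168)) + 10611 = (-10588 - 7310)/(-16800) + 10611 = -17898*(-1/16800) + 10611 = 2983/2800 + 10611 = 29713783/2800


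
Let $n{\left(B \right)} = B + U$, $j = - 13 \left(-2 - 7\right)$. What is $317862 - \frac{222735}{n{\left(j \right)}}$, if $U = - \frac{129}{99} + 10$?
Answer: $\frac{1311141321}{4148} \approx 3.1609 \cdot 10^{5}$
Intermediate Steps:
$U = \frac{287}{33}$ ($U = \left(-129\right) \frac{1}{99} + 10 = - \frac{43}{33} + 10 = \frac{287}{33} \approx 8.697$)
$j = 117$ ($j = \left(-13\right) \left(-9\right) = 117$)
$n{\left(B \right)} = \frac{287}{33} + B$ ($n{\left(B \right)} = B + \frac{287}{33} = \frac{287}{33} + B$)
$317862 - \frac{222735}{n{\left(j \right)}} = 317862 - \frac{222735}{\frac{287}{33} + 117} = 317862 - \frac{222735}{\frac{4148}{33}} = 317862 - 222735 \cdot \frac{33}{4148} = 317862 - \frac{7350255}{4148} = \frac{1311141321}{4148}$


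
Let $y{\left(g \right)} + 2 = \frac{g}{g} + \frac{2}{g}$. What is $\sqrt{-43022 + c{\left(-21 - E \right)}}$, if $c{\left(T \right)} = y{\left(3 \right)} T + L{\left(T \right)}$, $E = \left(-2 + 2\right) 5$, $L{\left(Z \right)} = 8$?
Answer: $i \sqrt{43007} \approx 207.38 i$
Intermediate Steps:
$y{\left(g \right)} = -1 + \frac{2}{g}$ ($y{\left(g \right)} = -2 + \left(\frac{g}{g} + \frac{2}{g}\right) = -2 + \left(1 + \frac{2}{g}\right) = -1 + \frac{2}{g}$)
$E = 0$ ($E = 0 \cdot 5 = 0$)
$c{\left(T \right)} = 8 - \frac{T}{3}$ ($c{\left(T \right)} = \frac{2 - 3}{3} T + 8 = \frac{1}{3} \left(-1\right) T + 8 = - \frac{T}{3} + 8 = 8 - \frac{T}{3}$)
$\sqrt{-43022 + c{\left(-21 - E \right)}} = \sqrt{-43022 + \left(8 - \frac{-21 - 0}{3}\right)} = \sqrt{-43022 + \left(8 - \frac{-21 + 0}{3}\right)} = \sqrt{-43022 + \left(8 - -7\right)} = \sqrt{-43022 + \left(8 + 7\right)} = \sqrt{-43022 + 15} = \sqrt{-43007} = i \sqrt{43007}$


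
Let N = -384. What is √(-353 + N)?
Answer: I*√737 ≈ 27.148*I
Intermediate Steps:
√(-353 + N) = √(-353 - 384) = √(-737) = I*√737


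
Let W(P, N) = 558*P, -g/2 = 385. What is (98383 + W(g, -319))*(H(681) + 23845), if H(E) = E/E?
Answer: -7899631342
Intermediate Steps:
g = -770 (g = -2*385 = -770)
H(E) = 1
(98383 + W(g, -319))*(H(681) + 23845) = (98383 + 558*(-770))*(1 + 23845) = (98383 - 429660)*23846 = -331277*23846 = -7899631342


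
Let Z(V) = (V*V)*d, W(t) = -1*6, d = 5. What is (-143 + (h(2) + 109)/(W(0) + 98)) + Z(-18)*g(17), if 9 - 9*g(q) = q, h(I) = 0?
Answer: -145527/92 ≈ -1581.8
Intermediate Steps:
W(t) = -6
g(q) = 1 - q/9
Z(V) = 5*V**2 (Z(V) = (V*V)*5 = V**2*5 = 5*V**2)
(-143 + (h(2) + 109)/(W(0) + 98)) + Z(-18)*g(17) = (-143 + (0 + 109)/(-6 + 98)) + (5*(-18)**2)*(1 - 1/9*17) = (-143 + 109/92) + (5*324)*(1 - 17/9) = (-143 + 109*(1/92)) + 1620*(-8/9) = (-143 + 109/92) - 1440 = -13047/92 - 1440 = -145527/92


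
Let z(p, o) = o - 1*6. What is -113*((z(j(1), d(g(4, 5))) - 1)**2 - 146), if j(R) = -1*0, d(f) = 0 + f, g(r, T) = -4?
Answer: 2825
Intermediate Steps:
d(f) = f
j(R) = 0
z(p, o) = -6 + o (z(p, o) = o - 6 = -6 + o)
-113*((z(j(1), d(g(4, 5))) - 1)**2 - 146) = -113*(((-6 - 4) - 1)**2 - 146) = -113*((-10 - 1)**2 - 146) = -113*((-11)**2 - 146) = -113*(121 - 146) = -113*(-25) = 2825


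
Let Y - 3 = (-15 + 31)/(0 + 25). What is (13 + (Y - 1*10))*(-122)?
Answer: -20252/25 ≈ -810.08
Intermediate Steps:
Y = 91/25 (Y = 3 + (-15 + 31)/(0 + 25) = 3 + 16/25 = 91/25 ≈ 3.6400)
(13 + (Y - 1*10))*(-122) = (13 + (91/25 - 1*10))*(-122) = (13 + (91/25 - 10))*(-122) = (13 - 159/25)*(-122) = (166/25)*(-122) = -20252/25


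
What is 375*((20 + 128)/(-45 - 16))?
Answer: -55500/61 ≈ -909.84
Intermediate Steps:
375*((20 + 128)/(-45 - 16)) = 375*(148/(-61)) = 375*(148*(-1/61)) = 375*(-148/61) = -55500/61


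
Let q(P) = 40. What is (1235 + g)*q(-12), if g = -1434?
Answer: -7960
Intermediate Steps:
(1235 + g)*q(-12) = (1235 - 1434)*40 = -199*40 = -7960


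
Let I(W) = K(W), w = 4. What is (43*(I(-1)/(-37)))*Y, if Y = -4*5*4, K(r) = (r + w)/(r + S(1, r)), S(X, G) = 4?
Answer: 3440/37 ≈ 92.973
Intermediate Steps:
K(r) = 1 (K(r) = (r + 4)/(r + 4) = (4 + r)/(4 + r) = 1)
I(W) = 1
Y = -80 (Y = -20*4 = -80)
(43*(I(-1)/(-37)))*Y = (43*(1/(-37)))*(-80) = (43*(1*(-1/37)))*(-80) = (43*(-1/37))*(-80) = -43/37*(-80) = 3440/37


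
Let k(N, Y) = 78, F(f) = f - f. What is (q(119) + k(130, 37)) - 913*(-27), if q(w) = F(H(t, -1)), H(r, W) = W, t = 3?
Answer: 24729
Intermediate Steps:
F(f) = 0
q(w) = 0
(q(119) + k(130, 37)) - 913*(-27) = (0 + 78) - 913*(-27) = 78 - 1*(-24651) = 78 + 24651 = 24729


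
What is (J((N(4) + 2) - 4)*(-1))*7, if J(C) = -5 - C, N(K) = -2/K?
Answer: 35/2 ≈ 17.500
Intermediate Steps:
(J((N(4) + 2) - 4)*(-1))*7 = ((-5 - ((-2/4 + 2) - 4))*(-1))*7 = ((-5 - ((-2*¼ + 2) - 4))*(-1))*7 = ((-5 - ((-½ + 2) - 4))*(-1))*7 = ((-5 - (3/2 - 4))*(-1))*7 = ((-5 - 1*(-5/2))*(-1))*7 = ((-5 + 5/2)*(-1))*7 = -5/2*(-1)*7 = (5/2)*7 = 35/2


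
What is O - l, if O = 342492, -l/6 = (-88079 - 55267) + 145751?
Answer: 356922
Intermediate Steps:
l = -14430 (l = -6*((-88079 - 55267) + 145751) = -6*(-143346 + 145751) = -6*2405 = -14430)
O - l = 342492 - 1*(-14430) = 342492 + 14430 = 356922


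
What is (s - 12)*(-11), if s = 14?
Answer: -22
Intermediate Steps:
(s - 12)*(-11) = (14 - 12)*(-11) = 2*(-11) = -22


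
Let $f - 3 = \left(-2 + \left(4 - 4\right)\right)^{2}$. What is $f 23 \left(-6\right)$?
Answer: $-966$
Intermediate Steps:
$f = 7$ ($f = 3 + \left(-2 + \left(4 - 4\right)\right)^{2} = 3 + \left(-2 + 0\right)^{2} = 3 + \left(-2\right)^{2} = 3 + 4 = 7$)
$f 23 \left(-6\right) = 7 \cdot 23 \left(-6\right) = 7 \left(-138\right) = -966$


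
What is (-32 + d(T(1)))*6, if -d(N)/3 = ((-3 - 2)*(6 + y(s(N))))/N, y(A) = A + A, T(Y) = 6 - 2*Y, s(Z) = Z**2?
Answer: 663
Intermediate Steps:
y(A) = 2*A
d(N) = -3*(-30 - 10*N**2)/N (d(N) = -3*(-3 - 2)*(6 + 2*N**2)/N = -3*(-5*(6 + 2*N**2))/N = -3*(-30 - 10*N**2)/N)
(-32 + d(T(1)))*6 = (-32 + (30*(6 - 2*1) + 90/(6 - 2*1)))*6 = (-32 + (30*(6 - 2) + 90/(6 - 2)))*6 = (-32 + (30*4 + 90/4))*6 = (-32 + (120 + 90*(1/4)))*6 = (-32 + (120 + 45/2))*6 = (-32 + 285/2)*6 = (221/2)*6 = 663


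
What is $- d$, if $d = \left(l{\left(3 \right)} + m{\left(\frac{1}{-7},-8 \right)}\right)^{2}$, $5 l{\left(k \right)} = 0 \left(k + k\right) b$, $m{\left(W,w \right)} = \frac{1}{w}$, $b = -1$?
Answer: $- \frac{1}{64} \approx -0.015625$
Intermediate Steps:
$l{\left(k \right)} = 0$ ($l{\left(k \right)} = \frac{0 \left(k + k\right) \left(-1\right)}{5} = \frac{0 \cdot 2 k \left(-1\right)}{5} = \frac{0 \left(- 2 k\right)}{5} = \frac{1}{5} \cdot 0 = 0$)
$d = \frac{1}{64}$ ($d = \left(0 + \frac{1}{-8}\right)^{2} = \left(0 - \frac{1}{8}\right)^{2} = \left(- \frac{1}{8}\right)^{2} = \frac{1}{64} \approx 0.015625$)
$- d = \left(-1\right) \frac{1}{64} = - \frac{1}{64}$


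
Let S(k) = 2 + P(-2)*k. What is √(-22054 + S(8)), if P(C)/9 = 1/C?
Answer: 2*I*√5522 ≈ 148.62*I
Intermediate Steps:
P(C) = 9/C (P(C) = 9*(1/C) = 9/C)
S(k) = 2 - 9*k/2 (S(k) = 2 + (9/(-2))*k = 2 + (9*(-½))*k = 2 - 9*k/2)
√(-22054 + S(8)) = √(-22054 + (2 - 9/2*8)) = √(-22054 + (2 - 36)) = √(-22054 - 34) = √(-22088) = 2*I*√5522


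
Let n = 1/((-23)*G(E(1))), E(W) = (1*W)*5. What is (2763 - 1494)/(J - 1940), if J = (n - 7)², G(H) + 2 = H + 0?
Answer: -6041709/9002084 ≈ -0.67115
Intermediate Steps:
E(W) = 5*W (E(W) = W*5 = 5*W)
G(H) = -2 + H (G(H) = -2 + (H + 0) = -2 + H)
n = -1/69 (n = 1/((-23)*(-2 + 5*1)) = -1/(23*(-2 + 5)) = -1/23/3 = -1/23*⅓ = -1/69 ≈ -0.014493)
J = 234256/4761 (J = (-1/69 - 7)² = (-484/69)² = 234256/4761 ≈ 49.203)
(2763 - 1494)/(J - 1940) = (2763 - 1494)/(234256/4761 - 1940) = 1269/(-9002084/4761) = 1269*(-4761/9002084) = -6041709/9002084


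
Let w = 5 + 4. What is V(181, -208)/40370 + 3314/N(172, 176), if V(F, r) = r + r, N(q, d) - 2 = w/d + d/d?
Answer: 11773072144/10839345 ≈ 1086.1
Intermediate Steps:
w = 9
N(q, d) = 3 + 9/d (N(q, d) = 2 + (9/d + d/d) = 2 + (9/d + 1) = 2 + (1 + 9/d) = 3 + 9/d)
V(F, r) = 2*r
V(181, -208)/40370 + 3314/N(172, 176) = (2*(-208))/40370 + 3314/(3 + 9/176) = -416*1/40370 + 3314/(3 + 9*(1/176)) = -208/20185 + 3314/(3 + 9/176) = -208/20185 + 3314/(537/176) = -208/20185 + 3314*(176/537) = -208/20185 + 583264/537 = 11773072144/10839345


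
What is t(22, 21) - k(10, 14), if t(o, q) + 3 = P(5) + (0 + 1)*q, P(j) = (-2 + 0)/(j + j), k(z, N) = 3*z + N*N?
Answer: -1041/5 ≈ -208.20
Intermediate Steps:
k(z, N) = N**2 + 3*z (k(z, N) = 3*z + N**2 = N**2 + 3*z)
P(j) = -1/j (P(j) = -2*1/(2*j) = -1/j)
t(o, q) = -16/5 + q (t(o, q) = -3 + (-1/5 + (0 + 1)*q) = -3 + (-1*1/5 + 1*q) = -3 + (-1/5 + q) = -16/5 + q)
t(22, 21) - k(10, 14) = (-16/5 + 21) - (14**2 + 3*10) = 89/5 - (196 + 30) = 89/5 - 1*226 = 89/5 - 226 = -1041/5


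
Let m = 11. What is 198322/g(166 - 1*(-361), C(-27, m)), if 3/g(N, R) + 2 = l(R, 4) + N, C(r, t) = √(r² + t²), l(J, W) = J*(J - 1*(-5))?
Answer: 272692750/3 + 4958050*√34/3 ≈ 1.0053e+8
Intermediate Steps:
l(J, W) = J*(5 + J) (l(J, W) = J*(J + 5) = J*(5 + J))
g(N, R) = 3/(-2 + N + R*(5 + R)) (g(N, R) = 3/(-2 + (R*(5 + R) + N)) = 3/(-2 + (N + R*(5 + R))) = 3/(-2 + N + R*(5 + R)))
198322/g(166 - 1*(-361), C(-27, m)) = 198322/((3/(-2 + (166 - 1*(-361)) + √((-27)² + 11²)*(5 + √((-27)² + 11²))))) = 198322/((3/(-2 + (166 + 361) + √(729 + 121)*(5 + √(729 + 121))))) = 198322/((3/(-2 + 527 + √850*(5 + √850)))) = 198322/((3/(-2 + 527 + (5*√34)*(5 + 5*√34)))) = 198322/((3/(-2 + 527 + 5*√34*(5 + 5*√34)))) = 198322/((3/(525 + 5*√34*(5 + 5*√34)))) = 198322*(175 + 5*√34*(5 + 5*√34)/3) = 34706350 + 991610*√34*(5 + 5*√34)/3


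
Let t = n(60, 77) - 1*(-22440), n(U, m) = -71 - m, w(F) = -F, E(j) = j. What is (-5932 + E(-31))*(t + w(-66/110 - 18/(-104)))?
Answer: -34561732853/260 ≈ -1.3293e+8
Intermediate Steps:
t = 22292 (t = (-71 - 1*77) - 1*(-22440) = (-71 - 77) + 22440 = -148 + 22440 = 22292)
(-5932 + E(-31))*(t + w(-66/110 - 18/(-104))) = (-5932 - 31)*(22292 - (-66/110 - 18/(-104))) = -5963*(22292 - (-66*1/110 - 18*(-1/104))) = -5963*(22292 - (-⅗ + 9/52)) = -5963*(22292 - 1*(-111/260)) = -5963*(22292 + 111/260) = -5963*5796031/260 = -34561732853/260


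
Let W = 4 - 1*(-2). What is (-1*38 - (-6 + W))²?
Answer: 1444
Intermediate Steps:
W = 6 (W = 4 + 2 = 6)
(-1*38 - (-6 + W))² = (-1*38 - (-6 + 6))² = (-38 - 1*0)² = (-38 + 0)² = (-38)² = 1444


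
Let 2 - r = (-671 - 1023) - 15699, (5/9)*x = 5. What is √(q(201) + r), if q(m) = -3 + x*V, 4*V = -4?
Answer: √17383 ≈ 131.84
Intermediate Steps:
x = 9 (x = (9/5)*5 = 9)
V = -1 (V = (¼)*(-4) = -1)
r = 17395 (r = 2 - ((-671 - 1023) - 15699) = 2 - (-1694 - 15699) = 2 - 1*(-17393) = 2 + 17393 = 17395)
q(m) = -12 (q(m) = -3 + 9*(-1) = -3 - 9 = -12)
√(q(201) + r) = √(-12 + 17395) = √17383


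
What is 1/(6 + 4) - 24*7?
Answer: -1679/10 ≈ -167.90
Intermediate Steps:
1/(6 + 4) - 24*7 = 1/10 - 168 = ⅒ - 168 = -1679/10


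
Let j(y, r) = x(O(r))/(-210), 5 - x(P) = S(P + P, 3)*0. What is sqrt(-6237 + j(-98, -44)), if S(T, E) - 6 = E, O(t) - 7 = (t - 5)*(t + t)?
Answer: I*sqrt(11002110)/42 ≈ 78.975*I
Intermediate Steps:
O(t) = 7 + 2*t*(-5 + t) (O(t) = 7 + (t - 5)*(t + t) = 7 + (-5 + t)*(2*t) = 7 + 2*t*(-5 + t))
S(T, E) = 6 + E
x(P) = 5 (x(P) = 5 - (6 + 3)*0 = 5 - 9*0 = 5 - 1*0 = 5 + 0 = 5)
j(y, r) = -1/42 (j(y, r) = 5/(-210) = 5*(-1/210) = -1/42)
sqrt(-6237 + j(-98, -44)) = sqrt(-6237 - 1/42) = sqrt(-261955/42) = I*sqrt(11002110)/42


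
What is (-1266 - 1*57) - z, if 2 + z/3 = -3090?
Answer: 7953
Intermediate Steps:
z = -9276 (z = -6 + 3*(-3090) = -6 - 9270 = -9276)
(-1266 - 1*57) - z = (-1266 - 1*57) - 1*(-9276) = (-1266 - 57) + 9276 = -1323 + 9276 = 7953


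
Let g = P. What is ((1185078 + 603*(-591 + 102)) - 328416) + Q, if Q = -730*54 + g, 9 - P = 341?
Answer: 522043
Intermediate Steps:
P = -332 (P = 9 - 1*341 = 9 - 341 = -332)
g = -332
Q = -39752 (Q = -730*54 - 332 = -39420 - 332 = -39752)
((1185078 + 603*(-591 + 102)) - 328416) + Q = ((1185078 + 603*(-591 + 102)) - 328416) - 39752 = ((1185078 + 603*(-489)) - 328416) - 39752 = ((1185078 - 294867) - 328416) - 39752 = (890211 - 328416) - 39752 = 561795 - 39752 = 522043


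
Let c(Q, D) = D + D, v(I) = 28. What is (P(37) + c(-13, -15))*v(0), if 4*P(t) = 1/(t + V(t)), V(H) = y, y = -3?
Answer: -28553/34 ≈ -839.79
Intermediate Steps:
V(H) = -3
c(Q, D) = 2*D
P(t) = 1/(4*(-3 + t)) (P(t) = 1/(4*(t - 3)) = 1/(4*(-3 + t)))
(P(37) + c(-13, -15))*v(0) = (1/(4*(-3 + 37)) + 2*(-15))*28 = ((¼)/34 - 30)*28 = ((¼)*(1/34) - 30)*28 = (1/136 - 30)*28 = -4079/136*28 = -28553/34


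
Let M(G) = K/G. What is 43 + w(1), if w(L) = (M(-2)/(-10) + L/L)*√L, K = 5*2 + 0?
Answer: 89/2 ≈ 44.500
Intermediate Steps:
K = 10 (K = 10 + 0 = 10)
M(G) = 10/G
w(L) = 3*√L/2 (w(L) = ((10/(-2))/(-10) + L/L)*√L = ((10*(-½))*(-⅒) + 1)*√L = (-5*(-⅒) + 1)*√L = (½ + 1)*√L = 3*√L/2)
43 + w(1) = 43 + 3*√1/2 = 43 + (3/2)*1 = 43 + 3/2 = 89/2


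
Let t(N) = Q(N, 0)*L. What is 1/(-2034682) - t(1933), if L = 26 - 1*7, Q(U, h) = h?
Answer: -1/2034682 ≈ -4.9148e-7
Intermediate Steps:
L = 19 (L = 26 - 7 = 19)
t(N) = 0 (t(N) = 0*19 = 0)
1/(-2034682) - t(1933) = 1/(-2034682) - 1*0 = -1/2034682 + 0 = -1/2034682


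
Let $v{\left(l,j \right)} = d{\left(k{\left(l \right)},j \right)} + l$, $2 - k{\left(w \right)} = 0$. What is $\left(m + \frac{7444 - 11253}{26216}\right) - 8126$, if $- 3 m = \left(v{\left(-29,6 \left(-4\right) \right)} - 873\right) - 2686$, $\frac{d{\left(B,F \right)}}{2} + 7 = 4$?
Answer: $- \frac{181628257}{26216} \approx -6928.1$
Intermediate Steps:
$k{\left(w \right)} = 2$ ($k{\left(w \right)} = 2 - 0 = 2 + 0 = 2$)
$d{\left(B,F \right)} = -6$ ($d{\left(B,F \right)} = -14 + 2 \cdot 4 = -14 + 8 = -6$)
$v{\left(l,j \right)} = -6 + l$
$m = 1198$ ($m = - \frac{\left(\left(-6 - 29\right) - 873\right) - 2686}{3} = - \frac{\left(-35 - 873\right) - 2686}{3} = - \frac{-908 - 2686}{3} = \left(- \frac{1}{3}\right) \left(-3594\right) = 1198$)
$\left(m + \frac{7444 - 11253}{26216}\right) - 8126 = \left(1198 + \frac{7444 - 11253}{26216}\right) - 8126 = \left(1198 + \left(7444 - 11253\right) \frac{1}{26216}\right) - 8126 = \left(1198 - \frac{3809}{26216}\right) - 8126 = \frac{31402959}{26216} - 8126 = - \frac{181628257}{26216}$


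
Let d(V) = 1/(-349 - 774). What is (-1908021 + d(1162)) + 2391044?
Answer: 542434828/1123 ≈ 4.8302e+5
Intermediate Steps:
d(V) = -1/1123 (d(V) = 1/(-1123) = -1/1123)
(-1908021 + d(1162)) + 2391044 = (-1908021 - 1/1123) + 2391044 = -2142707584/1123 + 2391044 = 542434828/1123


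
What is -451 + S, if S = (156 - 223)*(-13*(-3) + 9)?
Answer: -3667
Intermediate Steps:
S = -3216 (S = -67*(39 + 9) = -67*48 = -3216)
-451 + S = -451 - 3216 = -3667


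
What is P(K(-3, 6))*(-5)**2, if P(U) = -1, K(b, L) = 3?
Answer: -25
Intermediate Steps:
P(K(-3, 6))*(-5)**2 = -1*(-5)**2 = -1*25 = -25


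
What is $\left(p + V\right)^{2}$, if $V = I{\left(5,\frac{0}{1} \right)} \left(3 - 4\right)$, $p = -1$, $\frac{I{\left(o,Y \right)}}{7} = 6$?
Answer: $1849$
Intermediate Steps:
$I{\left(o,Y \right)} = 42$ ($I{\left(o,Y \right)} = 7 \cdot 6 = 42$)
$V = -42$ ($V = 42 \left(3 - 4\right) = 42 \left(-1\right) = -42$)
$\left(p + V\right)^{2} = \left(-1 - 42\right)^{2} = \left(-43\right)^{2} = 1849$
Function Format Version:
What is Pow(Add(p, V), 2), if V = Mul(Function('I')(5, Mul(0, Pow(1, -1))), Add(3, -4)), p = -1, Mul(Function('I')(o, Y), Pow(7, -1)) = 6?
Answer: 1849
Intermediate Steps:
Function('I')(o, Y) = 42 (Function('I')(o, Y) = Mul(7, 6) = 42)
V = -42 (V = Mul(42, Add(3, -4)) = Mul(42, -1) = -42)
Pow(Add(p, V), 2) = Pow(Add(-1, -42), 2) = Pow(-43, 2) = 1849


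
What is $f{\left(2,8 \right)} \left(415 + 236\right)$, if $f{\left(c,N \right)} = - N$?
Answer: $-5208$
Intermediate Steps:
$f{\left(2,8 \right)} \left(415 + 236\right) = \left(-1\right) 8 \left(415 + 236\right) = \left(-8\right) 651 = -5208$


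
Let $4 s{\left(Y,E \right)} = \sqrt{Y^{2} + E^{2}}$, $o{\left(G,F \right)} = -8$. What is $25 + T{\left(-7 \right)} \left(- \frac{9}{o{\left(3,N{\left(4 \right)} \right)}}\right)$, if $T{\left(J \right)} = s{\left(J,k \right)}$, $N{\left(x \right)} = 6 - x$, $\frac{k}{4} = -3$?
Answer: $25 + \frac{9 \sqrt{193}}{32} \approx 28.907$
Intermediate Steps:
$k = -12$ ($k = 4 \left(-3\right) = -12$)
$s{\left(Y,E \right)} = \frac{\sqrt{E^{2} + Y^{2}}}{4}$ ($s{\left(Y,E \right)} = \frac{\sqrt{Y^{2} + E^{2}}}{4} = \frac{\sqrt{E^{2} + Y^{2}}}{4}$)
$T{\left(J \right)} = \frac{\sqrt{144 + J^{2}}}{4}$ ($T{\left(J \right)} = \frac{\sqrt{\left(-12\right)^{2} + J^{2}}}{4} = \frac{\sqrt{144 + J^{2}}}{4}$)
$25 + T{\left(-7 \right)} \left(- \frac{9}{o{\left(3,N{\left(4 \right)} \right)}}\right) = 25 + \frac{\sqrt{144 + \left(-7\right)^{2}}}{4} \left(- \frac{9}{-8}\right) = 25 + \frac{\sqrt{144 + 49}}{4} \left(\left(-9\right) \left(- \frac{1}{8}\right)\right) = 25 + \frac{\sqrt{193}}{4} \cdot \frac{9}{8} = 25 + \frac{9 \sqrt{193}}{32}$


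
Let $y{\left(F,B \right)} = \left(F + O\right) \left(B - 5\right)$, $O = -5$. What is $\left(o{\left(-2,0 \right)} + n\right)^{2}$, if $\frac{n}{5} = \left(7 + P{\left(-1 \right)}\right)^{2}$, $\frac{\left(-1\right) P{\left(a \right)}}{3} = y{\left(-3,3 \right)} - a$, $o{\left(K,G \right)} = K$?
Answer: $93663684$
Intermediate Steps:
$y{\left(F,B \right)} = \left(-5 + B\right) \left(-5 + F\right)$ ($y{\left(F,B \right)} = \left(F - 5\right) \left(B - 5\right) = \left(-5 + F\right) \left(-5 + B\right) = \left(-5 + B\right) \left(-5 + F\right)$)
$P{\left(a \right)} = -48 + 3 a$ ($P{\left(a \right)} = - 3 \left(\left(25 - 15 - -15 + 3 \left(-3\right)\right) - a\right) = - 3 \left(\left(25 - 15 + 15 - 9\right) - a\right) = - 3 \left(16 - a\right) = -48 + 3 a$)
$n = 9680$ ($n = 5 \left(7 + \left(-48 + 3 \left(-1\right)\right)\right)^{2} = 5 \left(7 - 51\right)^{2} = 5 \left(-44\right)^{2} = 5 \cdot 1936 = 9680$)
$\left(o{\left(-2,0 \right)} + n\right)^{2} = \left(-2 + 9680\right)^{2} = 9678^{2} = 93663684$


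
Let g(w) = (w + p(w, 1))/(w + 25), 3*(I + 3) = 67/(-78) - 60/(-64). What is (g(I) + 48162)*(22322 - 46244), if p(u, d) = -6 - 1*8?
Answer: -47505072410262/41233 ≈ -1.1521e+9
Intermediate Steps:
p(u, d) = -14 (p(u, d) = -6 - 8 = -14)
I = -5567/1872 (I = -3 + (67/(-78) - 60/(-64))/3 = -3 + (67*(-1/78) - 60*(-1/64))/3 = -3 + (-67/78 + 15/16)/3 = -3 + (⅓)*(49/624) = -3 + 49/1872 = -5567/1872 ≈ -2.9738)
g(w) = (-14 + w)/(25 + w) (g(w) = (w - 14)/(w + 25) = (-14 + w)/(25 + w))
(g(I) + 48162)*(22322 - 46244) = ((-14 - 5567/1872)/(25 - 5567/1872) + 48162)*(22322 - 46244) = (-31775/1872/(41233/1872) + 48162)*(-23922) = ((1872/41233)*(-31775/1872) + 48162)*(-23922) = (-31775/41233 + 48162)*(-23922) = (1985831971/41233)*(-23922) = -47505072410262/41233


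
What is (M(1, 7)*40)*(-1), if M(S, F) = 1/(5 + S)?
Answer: -20/3 ≈ -6.6667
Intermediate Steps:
(M(1, 7)*40)*(-1) = (40/(5 + 1))*(-1) = (40/6)*(-1) = ((1/6)*40)*(-1) = (20/3)*(-1) = -20/3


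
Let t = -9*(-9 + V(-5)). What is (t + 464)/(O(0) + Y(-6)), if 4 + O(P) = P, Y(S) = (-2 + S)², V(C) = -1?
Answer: 277/30 ≈ 9.2333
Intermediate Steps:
O(P) = -4 + P
t = 90 (t = -9*(-9 - 1) = -9*(-10) = 90)
(t + 464)/(O(0) + Y(-6)) = (90 + 464)/((-4 + 0) + (-2 - 6)²) = 554/(-4 + (-8)²) = 554/(-4 + 64) = 554/60 = 554*(1/60) = 277/30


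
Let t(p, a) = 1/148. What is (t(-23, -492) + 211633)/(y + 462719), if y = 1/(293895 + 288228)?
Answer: 18233073237255/39865187120824 ≈ 0.45737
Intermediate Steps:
t(p, a) = 1/148
y = 1/582123 ≈ 1.7178e-6
(t(-23, -492) + 211633)/(y + 462719) = (1/148 + 211633)/(1/582123 + 462719) = 31321685/(148*(269359372438/582123)) = (31321685/148)*(582123/269359372438) = 18233073237255/39865187120824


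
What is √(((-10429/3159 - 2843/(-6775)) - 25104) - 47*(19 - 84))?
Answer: I*√4988138205939447/475605 ≈ 148.5*I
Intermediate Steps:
√(((-10429/3159 - 2843/(-6775)) - 25104) - 47*(19 - 84)) = √(((-10429*1/3159 - 2843*(-1/6775)) - 25104) - 47*(-65)) = √(((-10429/3159 + 2843/6775) - 25104) + 3055) = √((-61675438/21402225 - 25104) + 3055) = √(-537343131838/21402225 + 3055) = √(-471959334463/21402225) = I*√4988138205939447/475605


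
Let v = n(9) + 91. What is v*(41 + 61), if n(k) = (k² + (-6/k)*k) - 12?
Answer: 15708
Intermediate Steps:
n(k) = -18 + k² (n(k) = (k² - 6) - 12 = (-6 + k²) - 12 = -18 + k²)
v = 154 (v = (-18 + 9²) + 91 = (-18 + 81) + 91 = 63 + 91 = 154)
v*(41 + 61) = 154*(41 + 61) = 154*102 = 15708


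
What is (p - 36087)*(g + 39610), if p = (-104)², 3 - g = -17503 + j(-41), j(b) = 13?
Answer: -1443049913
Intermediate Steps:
g = 17493 (g = 3 - (-17503 + 13) = 3 - 1*(-17490) = 3 + 17490 = 17493)
p = 10816
(p - 36087)*(g + 39610) = (10816 - 36087)*(17493 + 39610) = -25271*57103 = -1443049913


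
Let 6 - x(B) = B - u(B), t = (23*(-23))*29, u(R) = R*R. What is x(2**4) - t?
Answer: 15587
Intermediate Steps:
u(R) = R**2
t = -15341 (t = -529*29 = -15341)
x(B) = 6 + B**2 - B (x(B) = 6 - (B - B**2) = 6 + (B**2 - B) = 6 + B**2 - B)
x(2**4) - t = (6 + (2**4)**2 - 1*2**4) - 1*(-15341) = (6 + 16**2 - 1*16) + 15341 = (6 + 256 - 16) + 15341 = 246 + 15341 = 15587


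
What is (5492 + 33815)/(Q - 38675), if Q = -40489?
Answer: -39307/79164 ≈ -0.49653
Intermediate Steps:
(5492 + 33815)/(Q - 38675) = (5492 + 33815)/(-40489 - 38675) = 39307/(-79164) = 39307*(-1/79164) = -39307/79164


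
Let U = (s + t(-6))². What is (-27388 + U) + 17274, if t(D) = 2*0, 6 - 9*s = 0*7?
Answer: -91022/9 ≈ -10114.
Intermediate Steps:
s = ⅔ (s = ⅔ - 0*7 = ⅔ - ⅑*0 = ⅔ + 0 = ⅔ ≈ 0.66667)
t(D) = 0
U = 4/9 (U = (⅔ + 0)² = (⅔)² = 4/9 ≈ 0.44444)
(-27388 + U) + 17274 = (-27388 + 4/9) + 17274 = -246488/9 + 17274 = -91022/9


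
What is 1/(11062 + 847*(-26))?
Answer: -1/10960 ≈ -9.1241e-5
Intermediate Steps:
1/(11062 + 847*(-26)) = 1/(11062 - 22022) = 1/(-10960) = -1/10960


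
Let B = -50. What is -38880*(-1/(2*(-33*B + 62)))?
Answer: 1215/107 ≈ 11.355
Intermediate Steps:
-38880*(-1/(2*(-33*B + 62))) = -38880*(-1/(2*(-33*(-50) + 62))) = -38880*(-1/(2*(1650 + 62))) = -38880/((-2*1712)) = -38880/(-3424) = -38880*(-1/3424) = 1215/107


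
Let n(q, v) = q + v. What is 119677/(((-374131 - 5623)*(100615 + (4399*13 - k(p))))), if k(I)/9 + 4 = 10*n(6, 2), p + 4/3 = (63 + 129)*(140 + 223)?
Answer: -119677/59666188972 ≈ -2.0058e-6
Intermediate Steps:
p = 209084/3 (p = -4/3 + (63 + 129)*(140 + 223) = -4/3 + 192*363 = -4/3 + 69696 = 209084/3 ≈ 69695.)
k(I) = 684 (k(I) = -36 + 9*(10*(6 + 2)) = -36 + 9*(10*8) = -36 + 9*80 = -36 + 720 = 684)
119677/(((-374131 - 5623)*(100615 + (4399*13 - k(p))))) = 119677/(((-374131 - 5623)*(100615 + (4399*13 - 1*684)))) = 119677/((-379754*(100615 + (57187 - 684)))) = 119677/((-379754*(100615 + 56503))) = 119677/((-379754*157118)) = 119677/(-59666188972) = 119677*(-1/59666188972) = -119677/59666188972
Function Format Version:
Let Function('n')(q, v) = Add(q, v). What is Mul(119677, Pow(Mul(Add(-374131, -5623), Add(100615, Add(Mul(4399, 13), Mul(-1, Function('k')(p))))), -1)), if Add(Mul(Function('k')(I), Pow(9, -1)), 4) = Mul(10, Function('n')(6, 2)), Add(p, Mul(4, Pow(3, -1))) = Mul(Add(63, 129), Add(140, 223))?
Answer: Rational(-119677, 59666188972) ≈ -2.0058e-6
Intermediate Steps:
p = Rational(209084, 3) (p = Add(Rational(-4, 3), Mul(Add(63, 129), Add(140, 223))) = Add(Rational(-4, 3), Mul(192, 363)) = Add(Rational(-4, 3), 69696) = Rational(209084, 3) ≈ 69695.)
Function('k')(I) = 684 (Function('k')(I) = Add(-36, Mul(9, Mul(10, Add(6, 2)))) = Add(-36, Mul(9, Mul(10, 8))) = Add(-36, Mul(9, 80)) = Add(-36, 720) = 684)
Mul(119677, Pow(Mul(Add(-374131, -5623), Add(100615, Add(Mul(4399, 13), Mul(-1, Function('k')(p))))), -1)) = Mul(119677, Pow(Mul(Add(-374131, -5623), Add(100615, Add(Mul(4399, 13), Mul(-1, 684)))), -1)) = Mul(119677, Pow(Mul(-379754, Add(100615, Add(57187, -684))), -1)) = Mul(119677, Pow(Mul(-379754, Add(100615, 56503)), -1)) = Mul(119677, Pow(Mul(-379754, 157118), -1)) = Mul(119677, Pow(-59666188972, -1)) = Mul(119677, Rational(-1, 59666188972)) = Rational(-119677, 59666188972)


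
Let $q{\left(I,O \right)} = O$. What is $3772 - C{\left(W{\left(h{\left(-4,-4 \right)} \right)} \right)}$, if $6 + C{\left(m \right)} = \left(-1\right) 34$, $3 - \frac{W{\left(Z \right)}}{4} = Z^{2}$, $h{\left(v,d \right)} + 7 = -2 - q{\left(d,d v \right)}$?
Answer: $3812$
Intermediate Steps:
$h{\left(v,d \right)} = -9 - d v$ ($h{\left(v,d \right)} = -7 - \left(2 + d v\right) = -9 - d v$)
$W{\left(Z \right)} = 12 - 4 Z^{2}$
$C{\left(m \right)} = -40$ ($C{\left(m \right)} = -6 - 34 = -40$)
$3772 - C{\left(W{\left(h{\left(-4,-4 \right)} \right)} \right)} = 3772 - -40 = 3772 + 40 = 3812$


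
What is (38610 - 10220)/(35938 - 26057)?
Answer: 28390/9881 ≈ 2.8732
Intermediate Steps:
(38610 - 10220)/(35938 - 26057) = 28390/9881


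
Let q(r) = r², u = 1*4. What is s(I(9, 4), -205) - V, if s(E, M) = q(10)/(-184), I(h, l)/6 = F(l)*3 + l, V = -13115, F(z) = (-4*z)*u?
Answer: 603265/46 ≈ 13114.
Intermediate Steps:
u = 4
F(z) = -16*z (F(z) = -4*z*4 = -16*z)
I(h, l) = -282*l (I(h, l) = 6*(-16*l*3 + l) = 6*(-48*l + l) = 6*(-47*l) = -282*l)
s(E, M) = -25/46 (s(E, M) = 10²/(-184) = 100*(-1/184) = -25/46)
s(I(9, 4), -205) - V = -25/46 - 1*(-13115) = -25/46 + 13115 = 603265/46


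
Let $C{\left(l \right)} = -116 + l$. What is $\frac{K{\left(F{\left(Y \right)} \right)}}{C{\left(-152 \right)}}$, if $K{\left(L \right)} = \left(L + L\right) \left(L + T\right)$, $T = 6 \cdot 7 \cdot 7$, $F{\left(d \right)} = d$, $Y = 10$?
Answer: $- \frac{1520}{67} \approx -22.687$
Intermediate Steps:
$T = 294$ ($T = 42 \cdot 7 = 294$)
$K{\left(L \right)} = 2 L \left(294 + L\right)$ ($K{\left(L \right)} = \left(L + L\right) \left(L + 294\right) = 2 L \left(294 + L\right)$)
$\frac{K{\left(F{\left(Y \right)} \right)}}{C{\left(-152 \right)}} = \frac{2 \cdot 10 \left(294 + 10\right)}{-116 - 152} = \frac{2 \cdot 10 \cdot 304}{-268} = 6080 \left(- \frac{1}{268}\right) = - \frac{1520}{67}$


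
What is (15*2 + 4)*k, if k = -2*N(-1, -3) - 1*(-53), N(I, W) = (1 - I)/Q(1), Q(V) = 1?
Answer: 1666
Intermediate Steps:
N(I, W) = 1 - I (N(I, W) = (1 - I)/1 = (1 - I)*1 = 1 - I)
k = 49 (k = -2*(1 - 1*(-1)) - 1*(-53) = -2*(1 + 1) + 53 = -2*2 + 53 = -4 + 53 = 49)
(15*2 + 4)*k = (15*2 + 4)*49 = (30 + 4)*49 = 34*49 = 1666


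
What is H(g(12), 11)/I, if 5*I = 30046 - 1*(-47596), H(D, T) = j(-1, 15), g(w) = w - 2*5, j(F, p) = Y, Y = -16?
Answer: -40/38821 ≈ -0.0010304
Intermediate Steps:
j(F, p) = -16
g(w) = -10 + w (g(w) = w - 10 = -10 + w)
H(D, T) = -16
I = 77642/5 (I = (30046 - 1*(-47596))/5 = (30046 + 47596)/5 = (⅕)*77642 = 77642/5 ≈ 15528.)
H(g(12), 11)/I = -16/77642/5 = -16*5/77642 = -40/38821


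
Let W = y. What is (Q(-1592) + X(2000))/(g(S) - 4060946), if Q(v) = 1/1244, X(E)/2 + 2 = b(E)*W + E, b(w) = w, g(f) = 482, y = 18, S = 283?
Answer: -94539025/5051217216 ≈ -0.018716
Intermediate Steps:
W = 18
X(E) = -4 + 38*E (X(E) = -4 + 2*(E*18 + E) = -4 + 2*(18*E + E) = -4 + 2*(19*E) = -4 + 38*E)
Q(v) = 1/1244
(Q(-1592) + X(2000))/(g(S) - 4060946) = (1/1244 + (-4 + 38*2000))/(482 - 4060946) = (1/1244 + (-4 + 76000))/(-4060464) = (1/1244 + 75996)*(-1/4060464) = (94539025/1244)*(-1/4060464) = -94539025/5051217216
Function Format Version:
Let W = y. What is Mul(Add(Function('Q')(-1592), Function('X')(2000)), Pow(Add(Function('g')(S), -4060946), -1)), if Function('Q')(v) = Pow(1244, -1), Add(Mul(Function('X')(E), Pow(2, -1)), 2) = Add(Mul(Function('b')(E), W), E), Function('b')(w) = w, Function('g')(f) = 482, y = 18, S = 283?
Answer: Rational(-94539025, 5051217216) ≈ -0.018716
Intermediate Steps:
W = 18
Function('X')(E) = Add(-4, Mul(38, E)) (Function('X')(E) = Add(-4, Mul(2, Add(Mul(E, 18), E))) = Add(-4, Mul(2, Add(Mul(18, E), E))) = Add(-4, Mul(2, Mul(19, E))) = Add(-4, Mul(38, E)))
Function('Q')(v) = Rational(1, 1244)
Mul(Add(Function('Q')(-1592), Function('X')(2000)), Pow(Add(Function('g')(S), -4060946), -1)) = Mul(Add(Rational(1, 1244), Add(-4, Mul(38, 2000))), Pow(Add(482, -4060946), -1)) = Mul(Add(Rational(1, 1244), Add(-4, 76000)), Pow(-4060464, -1)) = Mul(Add(Rational(1, 1244), 75996), Rational(-1, 4060464)) = Mul(Rational(94539025, 1244), Rational(-1, 4060464)) = Rational(-94539025, 5051217216)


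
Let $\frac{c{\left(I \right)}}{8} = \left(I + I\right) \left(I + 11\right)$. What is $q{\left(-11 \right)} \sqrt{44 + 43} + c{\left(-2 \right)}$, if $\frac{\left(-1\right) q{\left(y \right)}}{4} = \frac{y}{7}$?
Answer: $-288 + \frac{44 \sqrt{87}}{7} \approx -229.37$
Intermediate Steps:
$c{\left(I \right)} = 16 I \left(11 + I\right)$ ($c{\left(I \right)} = 8 \left(I + I\right) \left(I + 11\right) = 8 \cdot 2 I \left(11 + I\right) = 16 I \left(11 + I\right)$)
$q{\left(y \right)} = - \frac{4 y}{7}$ ($q{\left(y \right)} = - 4 \frac{y}{7} = - \frac{4 y}{7}$)
$q{\left(-11 \right)} \sqrt{44 + 43} + c{\left(-2 \right)} = \left(- \frac{4}{7}\right) \left(-11\right) \sqrt{44 + 43} + 16 \left(-2\right) \left(11 - 2\right) = \frac{44 \sqrt{87}}{7} + 16 \left(-2\right) 9 = \frac{44 \sqrt{87}}{7} - 288 = -288 + \frac{44 \sqrt{87}}{7}$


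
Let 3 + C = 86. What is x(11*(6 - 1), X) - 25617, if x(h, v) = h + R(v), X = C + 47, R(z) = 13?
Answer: -25549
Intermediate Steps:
C = 83 (C = -3 + 86 = 83)
X = 130 (X = 83 + 47 = 130)
x(h, v) = 13 + h (x(h, v) = h + 13 = 13 + h)
x(11*(6 - 1), X) - 25617 = (13 + 11*(6 - 1)) - 25617 = (13 + 11*5) - 25617 = (13 + 55) - 25617 = 68 - 25617 = -25549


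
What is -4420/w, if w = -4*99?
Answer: 1105/99 ≈ 11.162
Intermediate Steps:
w = -396
-4420/w = -4420/(-396) = -4420*(-1/396) = 1105/99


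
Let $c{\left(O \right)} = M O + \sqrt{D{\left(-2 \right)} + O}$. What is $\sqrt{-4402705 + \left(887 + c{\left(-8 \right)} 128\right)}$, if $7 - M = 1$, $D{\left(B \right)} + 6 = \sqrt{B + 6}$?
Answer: $\sqrt{-4407962 + 256 i \sqrt{3}} \approx 0.11 + 2099.5 i$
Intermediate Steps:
$D{\left(B \right)} = -6 + \sqrt{6 + B}$ ($D{\left(B \right)} = -6 + \sqrt{B + 6} = -6 + \sqrt{6 + B}$)
$M = 6$ ($M = 7 - 1 = 6$)
$c{\left(O \right)} = \sqrt{-4 + O} + 6 O$ ($c{\left(O \right)} = 6 O + \sqrt{\left(-6 + \sqrt{6 - 2}\right) + O} = 6 O + \sqrt{\left(-6 + \sqrt{4}\right) + O} = 6 O + \sqrt{\left(-6 + 2\right) + O} = 6 O + \sqrt{-4 + O} = \sqrt{-4 + O} + 6 O$)
$\sqrt{-4402705 + \left(887 + c{\left(-8 \right)} 128\right)} = \sqrt{-4402705 + \left(887 + \left(\sqrt{-4 - 8} + 6 \left(-8\right)\right) 128\right)} = \sqrt{-4402705 + \left(887 + \left(\sqrt{-12} - 48\right) 128\right)} = \sqrt{-4402705 + \left(887 + \left(2 i \sqrt{3} - 48\right) 128\right)} = \sqrt{-4402705 + \left(887 + \left(-48 + 2 i \sqrt{3}\right) 128\right)} = \sqrt{-4402705 - \left(5257 - 256 i \sqrt{3}\right)} = \sqrt{-4407962 + 256 i \sqrt{3}}$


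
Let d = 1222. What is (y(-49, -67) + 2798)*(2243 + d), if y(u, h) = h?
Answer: 9462915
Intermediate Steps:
(y(-49, -67) + 2798)*(2243 + d) = (-67 + 2798)*(2243 + 1222) = 2731*3465 = 9462915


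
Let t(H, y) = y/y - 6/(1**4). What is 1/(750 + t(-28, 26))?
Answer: 1/745 ≈ 0.0013423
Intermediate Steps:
t(H, y) = -5 (t(H, y) = 1 - 6/1 = 1 - 6*1 = 1 - 6 = -5)
1/(750 + t(-28, 26)) = 1/(750 - 5) = 1/745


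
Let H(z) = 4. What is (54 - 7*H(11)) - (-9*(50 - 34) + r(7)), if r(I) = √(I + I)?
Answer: 170 - √14 ≈ 166.26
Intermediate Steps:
r(I) = √2*√I (r(I) = √(2*I) = √2*√I)
(54 - 7*H(11)) - (-9*(50 - 34) + r(7)) = (54 - 7*4) - (-9*(50 - 34) + √2*√7) = (54 - 28) - (-9*16 + √14) = 26 - (-144 + √14) = 26 + (144 - √14) = 170 - √14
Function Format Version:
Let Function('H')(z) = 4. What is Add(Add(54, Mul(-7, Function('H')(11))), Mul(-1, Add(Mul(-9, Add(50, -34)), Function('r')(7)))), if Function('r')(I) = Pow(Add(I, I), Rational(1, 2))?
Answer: Add(170, Mul(-1, Pow(14, Rational(1, 2)))) ≈ 166.26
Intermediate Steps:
Function('r')(I) = Mul(Pow(2, Rational(1, 2)), Pow(I, Rational(1, 2))) (Function('r')(I) = Pow(Mul(2, I), Rational(1, 2)) = Mul(Pow(2, Rational(1, 2)), Pow(I, Rational(1, 2))))
Add(Add(54, Mul(-7, Function('H')(11))), Mul(-1, Add(Mul(-9, Add(50, -34)), Function('r')(7)))) = Add(Add(54, Mul(-7, 4)), Mul(-1, Add(Mul(-9, Add(50, -34)), Mul(Pow(2, Rational(1, 2)), Pow(7, Rational(1, 2)))))) = Add(Add(54, -28), Mul(-1, Add(Mul(-9, 16), Pow(14, Rational(1, 2))))) = Add(26, Mul(-1, Add(-144, Pow(14, Rational(1, 2))))) = Add(26, Add(144, Mul(-1, Pow(14, Rational(1, 2))))) = Add(170, Mul(-1, Pow(14, Rational(1, 2))))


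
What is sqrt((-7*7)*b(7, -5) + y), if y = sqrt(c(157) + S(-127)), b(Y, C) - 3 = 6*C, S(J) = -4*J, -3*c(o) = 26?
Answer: sqrt(11907 + 3*sqrt(4494))/3 ≈ 36.679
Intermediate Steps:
c(o) = -26/3 (c(o) = -1/3*26 = -26/3)
b(Y, C) = 3 + 6*C
y = sqrt(4494)/3 (y = sqrt(-26/3 - 4*(-127)) = sqrt(-26/3 + 508) = sqrt(1498/3) = sqrt(4494)/3 ≈ 22.346)
sqrt((-7*7)*b(7, -5) + y) = sqrt((-7*7)*(3 + 6*(-5)) + sqrt(4494)/3) = sqrt(-49*(3 - 30) + sqrt(4494)/3) = sqrt(-49*(-27) + sqrt(4494)/3) = sqrt(1323 + sqrt(4494)/3)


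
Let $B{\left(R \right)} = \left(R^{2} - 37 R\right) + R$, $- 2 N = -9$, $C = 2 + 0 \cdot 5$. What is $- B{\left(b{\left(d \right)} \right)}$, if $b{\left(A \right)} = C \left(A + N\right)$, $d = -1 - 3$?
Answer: $35$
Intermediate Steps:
$d = -4$
$C = 2$ ($C = 2 + 0 = 2$)
$N = \frac{9}{2}$ ($N = \left(- \frac{1}{2}\right) \left(-9\right) = \frac{9}{2} \approx 4.5$)
$b{\left(A \right)} = 9 + 2 A$ ($b{\left(A \right)} = 2 \left(A + \frac{9}{2}\right) = 2 \left(\frac{9}{2} + A\right) = 9 + 2 A$)
$B{\left(R \right)} = R^{2} - 36 R$
$- B{\left(b{\left(d \right)} \right)} = - \left(9 + 2 \left(-4\right)\right) \left(-36 + \left(9 + 2 \left(-4\right)\right)\right) = - \left(9 - 8\right) \left(-36 + \left(9 - 8\right)\right) = - 1 \left(-36 + 1\right) = - 1 \left(-35\right) = \left(-1\right) \left(-35\right) = 35$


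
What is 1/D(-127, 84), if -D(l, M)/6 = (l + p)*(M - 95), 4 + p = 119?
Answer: -1/792 ≈ -0.0012626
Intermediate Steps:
p = 115 (p = -4 + 119 = 115)
D(l, M) = -6*(-95 + M)*(115 + l) (D(l, M) = -6*(l + 115)*(M - 95) = -6*(115 + l)*(-95 + M) = -6*(-95 + M)*(115 + l))
1/D(-127, 84) = 1/(65550 - 690*84 + 570*(-127) - 6*84*(-127)) = 1/(65550 - 57960 - 72390 + 64008) = 1/(-792) = -1/792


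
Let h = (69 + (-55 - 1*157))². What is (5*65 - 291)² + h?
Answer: 21605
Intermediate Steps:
h = 20449 (h = (69 + (-55 - 157))² = (69 - 212)² = (-143)² = 20449)
(5*65 - 291)² + h = (5*65 - 291)² + 20449 = (325 - 291)² + 20449 = 34² + 20449 = 1156 + 20449 = 21605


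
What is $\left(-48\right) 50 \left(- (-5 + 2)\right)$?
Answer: $-7200$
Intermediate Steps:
$\left(-48\right) 50 \left(- (-5 + 2)\right) = - 2400 \left(\left(-1\right) \left(-3\right)\right) = \left(-2400\right) 3 = -7200$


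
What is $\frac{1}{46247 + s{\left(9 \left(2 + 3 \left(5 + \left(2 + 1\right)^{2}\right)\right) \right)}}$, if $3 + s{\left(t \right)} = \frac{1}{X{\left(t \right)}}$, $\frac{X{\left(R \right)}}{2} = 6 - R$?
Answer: $\frac{780}{36070319} \approx 2.1624 \cdot 10^{-5}$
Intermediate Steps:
$X{\left(R \right)} = 12 - 2 R$ ($X{\left(R \right)} = 2 \left(6 - R\right) = 12 - 2 R$)
$s{\left(t \right)} = -3 + \frac{1}{12 - 2 t}$
$\frac{1}{46247 + s{\left(9 \left(2 + 3 \left(5 + \left(2 + 1\right)^{2}\right)\right) \right)}} = \frac{1}{46247 + \frac{35 - 6 \cdot 9 \left(2 + 3 \left(5 + \left(2 + 1\right)^{2}\right)\right)}{2 \left(-6 + 9 \left(2 + 3 \left(5 + \left(2 + 1\right)^{2}\right)\right)\right)}} = \frac{1}{46247 + \frac{35 - 6 \cdot 9 \left(2 + 3 \left(5 + 3^{2}\right)\right)}{2 \left(-6 + 9 \left(2 + 3 \left(5 + 3^{2}\right)\right)\right)}} = \frac{1}{46247 + \frac{35 - 6 \cdot 9 \left(2 + 3 \left(5 + 9\right)\right)}{2 \left(-6 + 9 \left(2 + 3 \left(5 + 9\right)\right)\right)}} = \frac{1}{46247 + \frac{35 - 6 \cdot 9 \left(2 + 3 \cdot 14\right)}{2 \left(-6 + 9 \left(2 + 3 \cdot 14\right)\right)}} = \frac{1}{46247 + \frac{35 - 6 \cdot 9 \left(2 + 42\right)}{2 \left(-6 + 9 \left(2 + 42\right)\right)}} = \frac{1}{46247 + \frac{35 - 6 \cdot 9 \cdot 44}{2 \left(-6 + 9 \cdot 44\right)}} = \frac{1}{46247 + \frac{35 - 2376}{2 \left(-6 + 396\right)}} = \frac{1}{46247 + \frac{35 - 2376}{2 \cdot 390}} = \frac{1}{46247 + \frac{1}{2} \cdot \frac{1}{390} \left(-2341\right)} = \frac{1}{46247 - \frac{2341}{780}} = \frac{1}{\frac{36070319}{780}} = \frac{780}{36070319}$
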